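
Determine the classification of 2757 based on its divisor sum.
deficient

Proper divisors of 2757: sum = 1 + 3 + 919 = 923
Since 923 < 2757, 2757 is deficient.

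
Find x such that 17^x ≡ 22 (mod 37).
25

Baby-step giant-step with step n = ⌈√37⌉ = 7.
Baby steps 17^j mod 37 (j:value) for j=0..6: 0:1, 1:17, 2:30, 3:29, 4:12, 5:19, 6:27.
Giant-step multiplier: 17^(-7) ≡ 17^(36-7) = 17^29 ≡ 5 (mod 37).
Giant steps γ_i = 22·5^i mod 37: γ_0=22, γ_1=36, γ_2=32, γ_3=12 (in table at j=4).
x = i·n + j = 3·7 + 4 = 25.
Check: 17^25 ≡ 22 (mod 37).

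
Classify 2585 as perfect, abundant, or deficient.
deficient

Proper divisors of 2585: sum = 1 + 5 + 11 + 47 + 55 + 235 + 517 = 871
Since 871 < 2585, 2585 is deficient.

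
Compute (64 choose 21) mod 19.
6

Using Lucas' theorem:
Write n=64 and k=21 in base 19:
n in base 19: [3, 7]
k in base 19: [1, 2]
C(64,21) mod 19 = ∏ C(n_i, k_i) mod 19
Digit binomials (mod 19): C(3,1) = 3; C(7,2) = 21 ≡ 2
Product: 3 × 2 = 6 ≡ 6 (mod 19)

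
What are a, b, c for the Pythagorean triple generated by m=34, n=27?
(427, 1836, 1885)

Euclid's formula: a = m² - n², b = 2mn, c = m² + n²
m = 34, n = 27
a = 34² - 27² = 1156 - 729 = 427
b = 2 × 34 × 27 = 1836
c = 34² + 27² = 1156 + 729 = 1885
Verification: 427² + 1836² = 182329 + 3370896 = 3553225 = 1885² ✓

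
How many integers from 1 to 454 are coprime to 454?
226

454 = 2 × 227
φ(n) = n × ∏(1 - 1/p) for each prime p dividing n
φ(454) = 454 × (1 - 1/2) × (1 - 1/227) = 226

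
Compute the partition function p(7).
15

p(n) counts ways to write n as a sum of positive integers (order ignored).
Examples: 7; 6 + 1; 5 + 2; 5 + 1 + 1; 4 + 3; ... (15 total)
p(7) = 15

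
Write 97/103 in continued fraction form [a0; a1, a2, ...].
[0; 1, 16, 6]

Euclidean algorithm steps:
97 = 0 × 103 + 97
103 = 1 × 97 + 6
97 = 16 × 6 + 1
6 = 6 × 1 + 0
Continued fraction: [0; 1, 16, 6]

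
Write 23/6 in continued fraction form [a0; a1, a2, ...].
[3; 1, 5]

Euclidean algorithm steps:
23 = 3 × 6 + 5
6 = 1 × 5 + 1
5 = 5 × 1 + 0
Continued fraction: [3; 1, 5]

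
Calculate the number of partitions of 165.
172389800255

p(n) counts ways to write n as a sum of positive integers (order ignored).
Euler's pentagonal recurrence: p(k) = p(k-1) + p(k-2) - p(k-5) - p(k-7) + p(k-12) + p(k-15) - ... (offsets j(3j∓1)/2, signs ++--, p(0)=1, p(<0)=0).
DP table for k = 0..164: p(0)=1, p(1)=1, p(2)=2, p(3)=3, p(4)=5, p(5)=7, p(6)=11, p(7)=15, p(8)=22, p(9)=30, p(10)=42, p(11)=56, p(12)=77, p(13)=101, p(14)=135, p(15)=176, p(16)=231, p(17)=297, p(18)=385, p(19)=490, p(20)=627, p(21)=792, p(22)=1002, p(23)=1255, p(24)=1575, p(25)=1958, p(26)=2436, p(27)=3010, p(28)=3718, p(29)=4565, p(30)=5604, p(31)=6842, p(32)=8349, p(33)=10143, p(34)=12310, p(35)=14883, p(36)=17977, p(37)=21637, p(38)=26015, p(39)=31185, p(40)=37338, p(41)=44583, p(42)=53174, p(43)=63261, p(44)=75175, p(45)=89134, p(46)=105558, p(47)=124754, p(48)=147273, p(49)=173525, p(50)=204226, p(51)=239943, p(52)=281589, p(53)=329931, p(54)=386155, p(55)=451276, p(56)=526823, p(57)=614154, p(58)=715220, p(59)=831820, p(60)=966467, p(61)=1121505, p(62)=1300156, p(63)=1505499, p(64)=1741630, p(65)=2012558, p(66)=2323520, p(67)=2679689, p(68)=3087735, p(69)=3554345, p(70)=4087968, p(71)=4697205, p(72)=5392783, p(73)=6185689, p(74)=7089500, p(75)=8118264, p(76)=9289091, p(77)=10619863, p(78)=12132164, p(79)=13848650, p(80)=15796476, p(81)=18004327, p(82)=20506255, p(83)=23338469, p(84)=26543660, p(85)=30167357, p(86)=34262962, p(87)=38887673, p(88)=44108109, p(89)=49995925, p(90)=56634173, p(91)=64112359, p(92)=72533807, p(93)=82010177, p(94)=92669720, p(95)=104651419, p(96)=118114304, p(97)=133230930, p(98)=150198136, p(99)=169229875, p(100)=190569292, p(101)=214481126, p(102)=241265379, p(103)=271248950, p(104)=304801365, p(105)=342325709, p(106)=384276336, p(107)=431149389, p(108)=483502844, p(109)=541946240, p(110)=607163746, p(111)=679903203, p(112)=761002156, p(113)=851376628, p(114)=952050665, p(115)=1064144451, p(116)=1188908248, p(117)=1327710076, p(118)=1482074143, p(119)=1653668665, p(120)=1844349560, p(121)=2056148051, p(122)=2291320912, p(123)=2552338241, p(124)=2841940500, p(125)=3163127352, p(126)=3519222692, p(127)=3913864295, p(128)=4351078600, p(129)=4835271870, p(130)=5371315400, p(131)=5964539504, p(132)=6620830889, p(133)=7346629512, p(134)=8149040695, p(135)=9035836076, p(136)=10015581680, p(137)=11097645016, p(138)=12292341831, p(139)=13610949895, p(140)=15065878135, p(141)=16670689208, p(142)=18440293320, p(143)=20390982757, p(144)=22540654445, p(145)=24908858009, p(146)=27517052599, p(147)=30388671978, p(148)=33549419497, p(149)=37027355200, p(150)=40853235313, p(151)=45060624582, p(152)=49686288421, p(153)=54770336324, p(154)=60356673280, p(155)=66493182097, p(156)=73232243759, p(157)=80630964769, p(158)=88751778802, p(159)=97662728555, p(160)=107438159466, p(161)=118159068427, p(162)=129913904637, p(163)=142798995930, p(164)=156919475295.
Final step: p(165) = p(164) + p(163) - p(160) - p(158) + p(153) + p(150) - p(143) - p(139) + p(130) + p(125) - p(114) - p(108) + p(95) + p(88) - p(73) - p(65) + p(48) + p(39) - p(20) - p(10)
= 156919475295 + 142798995930 - 107438159466 - 88751778802 + 54770336324 + 40853235313 - 20390982757 - 13610949895 + 5371315400 + 3163127352 - 952050665 - 483502844 + 104651419 + 44108109 - 6185689 - 2012558 + 147273 + 31185 - 627 - 42
= 172389800255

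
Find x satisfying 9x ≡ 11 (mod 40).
x ≡ 19 (mod 40)

gcd(9, 40) = 1, which divides 11, so solutions exist.
Find 9^(-1) mod 40 by the extended Euclidean algorithm:
40 = 4 × 9 + 4  ⟹  4 = (1)·40 + (-4)·9
9 = 2 × 4 + 1  ⟹  1 = (-2)·40 + (9)·9
So (9)·9 ≡ 1 (mod 40), i.e. 9^(-1) ≡ 9 (mod 40).
x ≡ 9 × 11 = 99 ≡ 19 (mod 40).
Check: 9 × 19 = 171 ≡ 11 (mod 40).
Unique solution: x ≡ 19 (mod 40)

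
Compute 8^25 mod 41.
9

Repeated squaring. Binary of 25 = 11001.
8^1 ≡ 8 (mod 41); 8^2 ≡ 23 (mod 41); 8^4 ≡ 37 (mod 41); 8^8 ≡ 16 (mod 41); 8^16 ≡ 10 (mod 41)
8^25 = 8^1 × 8^8 × 8^16 ≡ 9 (mod 41)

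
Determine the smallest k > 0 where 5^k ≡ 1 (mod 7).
6

7 is prime, so ord(5) divides φ(7) = 6.
Divisors of 6: 1, 2, 3, 6.
Repeated squaring: 5^1 ≡ 5, 5^2 ≡ 4, 5^4 ≡ 2 (mod 7).
Test 5^d mod 7 for each divisor d in increasing order:
5^1 ≡ 5
5^2 ≡ 4
5^3 = 5^2·5^1 ≡ 6
5^6 = 5^4·5^2 ≡ 1  ← first divisor giving 1
The order is 6.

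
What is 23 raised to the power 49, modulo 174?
59

Repeated squaring. Binary of 49 = 110001.
23^1 ≡ 23 (mod 174); 23^2 ≡ 7 (mod 174); 23^4 ≡ 49 (mod 174); 23^8 ≡ 139 (mod 174); 23^16 ≡ 7 (mod 174); 23^32 ≡ 49 (mod 174)
23^49 = 23^1 × 23^16 × 23^32 ≡ 59 (mod 174)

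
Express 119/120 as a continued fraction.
[0; 1, 119]

Euclidean algorithm steps:
119 = 0 × 120 + 119
120 = 1 × 119 + 1
119 = 119 × 1 + 0
Continued fraction: [0; 1, 119]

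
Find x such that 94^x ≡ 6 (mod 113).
55

Baby-step giant-step with step n = ⌈√113⌉ = 11.
Baby steps 94^j mod 113 (j:value) for j=0..10: 0:1, 1:94, 2:22, 3:34, 4:32, 5:70, 6:26, 7:71, 8:7, 9:93, 10:41.
Giant-step multiplier: 94^(-11) ≡ 94^(112-11) = 94^101 ≡ 66 (mod 113).
Giant steps γ_i = 6·66^i mod 113: γ_0=6, γ_1=57, γ_2=33, γ_3=31, γ_4=12, γ_5=1 (in table at j=0).
x = i·n + j = 5·11 + 0 = 55.
Check: 94^55 ≡ 6 (mod 113).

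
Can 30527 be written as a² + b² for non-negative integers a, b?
Not possible

Factorization: 30527 = 7^3 × 89
By Fermat: n is sum of two squares iff every prime p ≡ 3 (mod 4) appears to even power.
Prime(s) ≡ 3 (mod 4) with odd exponent: [(7, 3)]
Therefore 30527 cannot be expressed as a² + b².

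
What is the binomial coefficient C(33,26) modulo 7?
4

Using Lucas' theorem:
Write n=33 and k=26 in base 7:
n in base 7: [4, 5]
k in base 7: [3, 5]
C(33,26) mod 7 = ∏ C(n_i, k_i) mod 7
Digit binomials (mod 7): C(4,3) = 4; C(5,5) = 1
Product: 4 × 1 = 4 ≡ 4 (mod 7)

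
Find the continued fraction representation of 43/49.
[0; 1, 7, 6]

Euclidean algorithm steps:
43 = 0 × 49 + 43
49 = 1 × 43 + 6
43 = 7 × 6 + 1
6 = 6 × 1 + 0
Continued fraction: [0; 1, 7, 6]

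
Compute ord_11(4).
5

11 is prime, so ord(4) divides φ(11) = 10.
Divisors of 10: 1, 2, 5, 10.
Repeated squaring: 4^1 ≡ 4, 4^2 ≡ 5, 4^4 ≡ 3, 4^8 ≡ 9 (mod 11).
Test 4^d mod 11 for each divisor d in increasing order:
4^1 ≡ 4
4^2 ≡ 5
4^5 = 4^4·4^1 ≡ 1  ← first divisor giving 1
The order is 5.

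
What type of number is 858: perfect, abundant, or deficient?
abundant

Proper divisors of 858: sum = 1 + 2 + 3 + 6 + 11 + 13 + 22 + 26 + 33 + 39 + 66 + 78 + 143 + 286 + 429 = 1158
Since 1158 > 858, 858 is abundant.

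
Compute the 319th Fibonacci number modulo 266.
43

Matrix identity: Q^n = [[F_(n+1), F_n], [F_n, F_(n-1)]] with Q = [[1,1],[1,0]].
n = 319 = 100111111₂. Square-and-multiply, entries mod 266:
Q^1 = [[1,1],[1,0]]
Q^2 = (Q^1)² = [[2,1],[1,1]]
Q^4 = (Q^2)² = [[5,3],[3,2]]
Q^9 = (Q^4)²·Q = [[55,34],[34,21]]
Q^19 = (Q^9)²·Q = [[115,191],[191,190]]
Q^39 = (Q^19)²·Q = [[231,230],[230,1]]
Q^79 = (Q^39)²·Q = [[21,127],[127,160]]
Q^159 = (Q^79)²·Q = [[189,78],[78,111]]
Q^319 = (Q^159)²·Q = [[35,43],[43,258]]
F_319 mod 266 = Q^319[0][1] = 43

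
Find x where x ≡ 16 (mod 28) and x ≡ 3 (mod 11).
212

Using Chinese Remainder Theorem:
M = 28 × 11 = 308
M1 = 11, M2 = 28
y1 = 11^(-1) mod 28 = 23
y2 = 28^(-1) mod 11 = 2
x = (16×11×23 + 3×28×2) mod 308 = 212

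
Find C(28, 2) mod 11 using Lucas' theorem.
4

Using Lucas' theorem:
Write n=28 and k=2 in base 11:
n in base 11: [2, 6]
k in base 11: [0, 2]
C(28,2) mod 11 = ∏ C(n_i, k_i) mod 11
Digit binomials (mod 11): C(2,0) = 1; C(6,2) = 15 ≡ 4
Product: 1 × 4 = 4 ≡ 4 (mod 11)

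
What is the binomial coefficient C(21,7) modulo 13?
8

Using Lucas' theorem:
Write n=21 and k=7 in base 13:
n in base 13: [1, 8]
k in base 13: [0, 7]
C(21,7) mod 13 = ∏ C(n_i, k_i) mod 13
Digit binomials (mod 13): C(1,0) = 1; C(8,7) = 8
Product: 1 × 8 = 8 ≡ 8 (mod 13)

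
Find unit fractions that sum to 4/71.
1/18 + 1/1278

Greedy algorithm:
4/71: ceiling(71/4) = 18, use 1/18
1/1278: ceiling(1278/1) = 1278, use 1/1278
Result: 4/71 = 1/18 + 1/1278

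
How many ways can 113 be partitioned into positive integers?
851376628

p(n) counts ways to write n as a sum of positive integers (order ignored).
Euler's pentagonal recurrence: p(k) = p(k-1) + p(k-2) - p(k-5) - p(k-7) + p(k-12) + p(k-15) - ... (offsets j(3j∓1)/2, signs ++--, p(0)=1, p(<0)=0).
DP table for k = 0..112: p(0)=1, p(1)=1, p(2)=2, p(3)=3, p(4)=5, p(5)=7, p(6)=11, p(7)=15, p(8)=22, p(9)=30, p(10)=42, p(11)=56, p(12)=77, p(13)=101, p(14)=135, p(15)=176, p(16)=231, p(17)=297, p(18)=385, p(19)=490, p(20)=627, p(21)=792, p(22)=1002, p(23)=1255, p(24)=1575, p(25)=1958, p(26)=2436, p(27)=3010, p(28)=3718, p(29)=4565, p(30)=5604, p(31)=6842, p(32)=8349, p(33)=10143, p(34)=12310, p(35)=14883, p(36)=17977, p(37)=21637, p(38)=26015, p(39)=31185, p(40)=37338, p(41)=44583, p(42)=53174, p(43)=63261, p(44)=75175, p(45)=89134, p(46)=105558, p(47)=124754, p(48)=147273, p(49)=173525, p(50)=204226, p(51)=239943, p(52)=281589, p(53)=329931, p(54)=386155, p(55)=451276, p(56)=526823, p(57)=614154, p(58)=715220, p(59)=831820, p(60)=966467, p(61)=1121505, p(62)=1300156, p(63)=1505499, p(64)=1741630, p(65)=2012558, p(66)=2323520, p(67)=2679689, p(68)=3087735, p(69)=3554345, p(70)=4087968, p(71)=4697205, p(72)=5392783, p(73)=6185689, p(74)=7089500, p(75)=8118264, p(76)=9289091, p(77)=10619863, p(78)=12132164, p(79)=13848650, p(80)=15796476, p(81)=18004327, p(82)=20506255, p(83)=23338469, p(84)=26543660, p(85)=30167357, p(86)=34262962, p(87)=38887673, p(88)=44108109, p(89)=49995925, p(90)=56634173, p(91)=64112359, p(92)=72533807, p(93)=82010177, p(94)=92669720, p(95)=104651419, p(96)=118114304, p(97)=133230930, p(98)=150198136, p(99)=169229875, p(100)=190569292, p(101)=214481126, p(102)=241265379, p(103)=271248950, p(104)=304801365, p(105)=342325709, p(106)=384276336, p(107)=431149389, p(108)=483502844, p(109)=541946240, p(110)=607163746, p(111)=679903203, p(112)=761002156.
Final step: p(113) = p(112) + p(111) - p(108) - p(106) + p(101) + p(98) - p(91) - p(87) + p(78) + p(73) - p(62) - p(56) + p(43) + p(36) - p(21) - p(13)
= 761002156 + 679903203 - 483502844 - 384276336 + 214481126 + 150198136 - 64112359 - 38887673 + 12132164 + 6185689 - 1300156 - 526823 + 63261 + 17977 - 792 - 101
= 851376628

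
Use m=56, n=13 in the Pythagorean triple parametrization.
(2967, 1456, 3305)

Euclid's formula: a = m² - n², b = 2mn, c = m² + n²
m = 56, n = 13
a = 56² - 13² = 3136 - 169 = 2967
b = 2 × 56 × 13 = 1456
c = 56² + 13² = 3136 + 169 = 3305
Verification: 2967² + 1456² = 8803089 + 2119936 = 10923025 = 3305² ✓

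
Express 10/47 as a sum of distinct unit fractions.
1/5 + 1/79 + 1/9283 + 1/172338895

Greedy algorithm:
10/47: ceiling(47/10) = 5, use 1/5
3/235: ceiling(235/3) = 79, use 1/79
2/18565: ceiling(18565/2) = 9283, use 1/9283
1/172338895: ceiling(172338895/1) = 172338895, use 1/172338895
Result: 10/47 = 1/5 + 1/79 + 1/9283 + 1/172338895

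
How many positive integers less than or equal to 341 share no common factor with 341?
300

341 = 11 × 31
φ(n) = n × ∏(1 - 1/p) for each prime p dividing n
φ(341) = 341 × (1 - 1/11) × (1 - 1/31) = 300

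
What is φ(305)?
240

305 = 5 × 61
φ(n) = n × ∏(1 - 1/p) for each prime p dividing n
φ(305) = 305 × (1 - 1/5) × (1 - 1/61) = 240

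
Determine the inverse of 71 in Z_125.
81

gcd(71, 125) = 1, so the inverse exists.
Extended Euclidean algorithm on (125, 71):
125 = 1 × 71 + 54  ⟹  54 = (1)·125 + (-1)·71
71 = 1 × 54 + 17  ⟹  17 = (-1)·125 + (2)·71
54 = 3 × 17 + 3  ⟹  3 = (4)·125 + (-7)·71
17 = 5 × 3 + 2  ⟹  2 = (-21)·125 + (37)·71
3 = 1 × 2 + 1  ⟹  1 = (25)·125 + (-44)·71
So (-44)·71 ≡ 1 (mod 125), i.e. 71^(-1) ≡ -44 ≡ 81 (mod 125).
Check: 71 × 81 = 5751 ≡ 1 (mod 125)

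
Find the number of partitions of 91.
64112359

p(n) counts ways to write n as a sum of positive integers (order ignored).
Euler's pentagonal recurrence: p(k) = p(k-1) + p(k-2) - p(k-5) - p(k-7) + p(k-12) + p(k-15) - ... (offsets j(3j∓1)/2, signs ++--, p(0)=1, p(<0)=0).
DP table for k = 0..90: p(0)=1, p(1)=1, p(2)=2, p(3)=3, p(4)=5, p(5)=7, p(6)=11, p(7)=15, p(8)=22, p(9)=30, p(10)=42, p(11)=56, p(12)=77, p(13)=101, p(14)=135, p(15)=176, p(16)=231, p(17)=297, p(18)=385, p(19)=490, p(20)=627, p(21)=792, p(22)=1002, p(23)=1255, p(24)=1575, p(25)=1958, p(26)=2436, p(27)=3010, p(28)=3718, p(29)=4565, p(30)=5604, p(31)=6842, p(32)=8349, p(33)=10143, p(34)=12310, p(35)=14883, p(36)=17977, p(37)=21637, p(38)=26015, p(39)=31185, p(40)=37338, p(41)=44583, p(42)=53174, p(43)=63261, p(44)=75175, p(45)=89134, p(46)=105558, p(47)=124754, p(48)=147273, p(49)=173525, p(50)=204226, p(51)=239943, p(52)=281589, p(53)=329931, p(54)=386155, p(55)=451276, p(56)=526823, p(57)=614154, p(58)=715220, p(59)=831820, p(60)=966467, p(61)=1121505, p(62)=1300156, p(63)=1505499, p(64)=1741630, p(65)=2012558, p(66)=2323520, p(67)=2679689, p(68)=3087735, p(69)=3554345, p(70)=4087968, p(71)=4697205, p(72)=5392783, p(73)=6185689, p(74)=7089500, p(75)=8118264, p(76)=9289091, p(77)=10619863, p(78)=12132164, p(79)=13848650, p(80)=15796476, p(81)=18004327, p(82)=20506255, p(83)=23338469, p(84)=26543660, p(85)=30167357, p(86)=34262962, p(87)=38887673, p(88)=44108109, p(89)=49995925, p(90)=56634173.
Final step: p(91) = p(90) + p(89) - p(86) - p(84) + p(79) + p(76) - p(69) - p(65) + p(56) + p(51) - p(40) - p(34) + p(21) + p(14)
= 56634173 + 49995925 - 34262962 - 26543660 + 13848650 + 9289091 - 3554345 - 2012558 + 526823 + 239943 - 37338 - 12310 + 792 + 135
= 64112359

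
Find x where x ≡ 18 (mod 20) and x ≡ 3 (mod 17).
258

Using Chinese Remainder Theorem:
M = 20 × 17 = 340
M1 = 17, M2 = 20
y1 = 17^(-1) mod 20 = 13
y2 = 20^(-1) mod 17 = 6
x = (18×17×13 + 3×20×6) mod 340 = 258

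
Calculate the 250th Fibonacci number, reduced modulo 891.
649

Matrix identity: Q^n = [[F_(n+1), F_n], [F_n, F_(n-1)]] with Q = [[1,1],[1,0]].
n = 250 = 11111010₂. Square-and-multiply, entries mod 891:
Q^1 = [[1,1],[1,0]]
Q^3 = (Q^1)²·Q = [[3,2],[2,1]]
Q^7 = (Q^3)²·Q = [[21,13],[13,8]]
Q^15 = (Q^7)²·Q = [[96,610],[610,377]]
Q^31 = (Q^15)²·Q = [[705,859],[859,737]]
Q^62 = (Q^31)² = [[871,188],[188,683]]
Q^125 = (Q^62)²·Q = [[8,104],[104,795]]
Q^250 = (Q^125)² = [[188,649],[649,430]]
F_250 mod 891 = Q^250[0][1] = 649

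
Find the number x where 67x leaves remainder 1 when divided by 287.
30

gcd(67, 287) = 1, so the inverse exists.
Extended Euclidean algorithm on (287, 67):
287 = 4 × 67 + 19  ⟹  19 = (1)·287 + (-4)·67
67 = 3 × 19 + 10  ⟹  10 = (-3)·287 + (13)·67
19 = 1 × 10 + 9  ⟹  9 = (4)·287 + (-17)·67
10 = 1 × 9 + 1  ⟹  1 = (-7)·287 + (30)·67
So (30)·67 ≡ 1 (mod 287), i.e. 67^(-1) ≡ 30 (mod 287).
Check: 67 × 30 = 2010 ≡ 1 (mod 287)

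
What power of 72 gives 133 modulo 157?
77

Baby-step giant-step with step n = ⌈√157⌉ = 13.
Baby steps 72^j mod 157 (j:value) for j=0..12: 0:1, 1:72, 2:3, 3:59, 4:9, 5:20, 6:27, 7:60, 8:81, 9:23, 10:86, 11:69, 12:101.
Giant-step multiplier: 72^(-13) ≡ 72^(156-13) = 72^143 ≡ 22 (mod 157).
Giant steps γ_i = 133·22^i mod 157: γ_0=133, γ_1=100, γ_2=2, γ_3=44, γ_4=26, γ_5=101 (in table at j=12).
x = i·n + j = 5·13 + 12 = 77.
Check: 72^77 ≡ 133 (mod 157).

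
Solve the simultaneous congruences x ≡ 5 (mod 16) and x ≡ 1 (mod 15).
181

Using Chinese Remainder Theorem:
M = 16 × 15 = 240
M1 = 15, M2 = 16
y1 = 15^(-1) mod 16 = 15
y2 = 16^(-1) mod 15 = 1
x = (5×15×15 + 1×16×1) mod 240 = 181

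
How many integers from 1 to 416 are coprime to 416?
192

416 = 2^5 × 13
φ(n) = n × ∏(1 - 1/p) for each prime p dividing n
φ(416) = 416 × (1 - 1/2) × (1 - 1/13) = 192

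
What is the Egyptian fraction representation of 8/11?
1/2 + 1/5 + 1/37 + 1/4070

Greedy algorithm:
8/11: ceiling(11/8) = 2, use 1/2
5/22: ceiling(22/5) = 5, use 1/5
3/110: ceiling(110/3) = 37, use 1/37
1/4070: ceiling(4070/1) = 4070, use 1/4070
Result: 8/11 = 1/2 + 1/5 + 1/37 + 1/4070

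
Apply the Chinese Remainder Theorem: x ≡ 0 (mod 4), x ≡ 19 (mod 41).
60

Using Chinese Remainder Theorem:
M = 4 × 41 = 164
M1 = 41, M2 = 4
y1 = 41^(-1) mod 4 = 1
y2 = 4^(-1) mod 41 = 31
x = (0×41×1 + 19×4×31) mod 164 = 60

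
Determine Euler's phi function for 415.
328

415 = 5 × 83
φ(n) = n × ∏(1 - 1/p) for each prime p dividing n
φ(415) = 415 × (1 - 1/5) × (1 - 1/83) = 328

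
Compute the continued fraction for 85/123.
[0; 1, 2, 4, 4, 2]

Euclidean algorithm steps:
85 = 0 × 123 + 85
123 = 1 × 85 + 38
85 = 2 × 38 + 9
38 = 4 × 9 + 2
9 = 4 × 2 + 1
2 = 2 × 1 + 0
Continued fraction: [0; 1, 2, 4, 4, 2]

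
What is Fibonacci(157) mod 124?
13

Matrix identity: Q^n = [[F_(n+1), F_n], [F_n, F_(n-1)]] with Q = [[1,1],[1,0]].
n = 157 = 10011101₂. Square-and-multiply, entries mod 124:
Q^1 = [[1,1],[1,0]]
Q^2 = (Q^1)² = [[2,1],[1,1]]
Q^4 = (Q^2)² = [[5,3],[3,2]]
Q^9 = (Q^4)²·Q = [[55,34],[34,21]]
Q^19 = (Q^9)²·Q = [[69,89],[89,104]]
Q^39 = (Q^19)²·Q = [[55,34],[34,21]]
Q^78 = (Q^39)² = [[89,104],[104,109]]
Q^157 = (Q^78)²·Q = [[21,13],[13,8]]
F_157 mod 124 = Q^157[0][1] = 13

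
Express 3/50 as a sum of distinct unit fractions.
1/17 + 1/850

Greedy algorithm:
3/50: ceiling(50/3) = 17, use 1/17
1/850: ceiling(850/1) = 850, use 1/850
Result: 3/50 = 1/17 + 1/850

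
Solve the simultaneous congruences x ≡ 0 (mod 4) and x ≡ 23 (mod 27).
104

Using Chinese Remainder Theorem:
M = 4 × 27 = 108
M1 = 27, M2 = 4
y1 = 27^(-1) mod 4 = 3
y2 = 4^(-1) mod 27 = 7
x = (0×27×3 + 23×4×7) mod 108 = 104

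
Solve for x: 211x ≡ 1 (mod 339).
241

gcd(211, 339) = 1, so the inverse exists.
Extended Euclidean algorithm on (339, 211):
339 = 1 × 211 + 128  ⟹  128 = (1)·339 + (-1)·211
211 = 1 × 128 + 83  ⟹  83 = (-1)·339 + (2)·211
128 = 1 × 83 + 45  ⟹  45 = (2)·339 + (-3)·211
83 = 1 × 45 + 38  ⟹  38 = (-3)·339 + (5)·211
45 = 1 × 38 + 7  ⟹  7 = (5)·339 + (-8)·211
38 = 5 × 7 + 3  ⟹  3 = (-28)·339 + (45)·211
7 = 2 × 3 + 1  ⟹  1 = (61)·339 + (-98)·211
So (-98)·211 ≡ 1 (mod 339), i.e. 211^(-1) ≡ -98 ≡ 241 (mod 339).
Check: 211 × 241 = 50851 ≡ 1 (mod 339)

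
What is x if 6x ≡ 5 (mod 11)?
x ≡ 10 (mod 11)

gcd(6, 11) = 1, which divides 5, so solutions exist.
Find 6^(-1) mod 11 by the extended Euclidean algorithm:
11 = 1 × 6 + 5  ⟹  5 = (1)·11 + (-1)·6
6 = 1 × 5 + 1  ⟹  1 = (-1)·11 + (2)·6
So (2)·6 ≡ 1 (mod 11), i.e. 6^(-1) ≡ 2 (mod 11).
x ≡ 2 × 5 = 10 ≡ 10 (mod 11).
Check: 6 × 10 = 60 ≡ 5 (mod 11).
Unique solution: x ≡ 10 (mod 11)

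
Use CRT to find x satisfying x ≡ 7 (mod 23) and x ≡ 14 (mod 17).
99

Using Chinese Remainder Theorem:
M = 23 × 17 = 391
M1 = 17, M2 = 23
y1 = 17^(-1) mod 23 = 19
y2 = 23^(-1) mod 17 = 3
x = (7×17×19 + 14×23×3) mod 391 = 99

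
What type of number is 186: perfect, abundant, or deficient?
abundant

Proper divisors of 186: sum = 1 + 2 + 3 + 6 + 31 + 62 + 93 = 198
Since 198 > 186, 186 is abundant.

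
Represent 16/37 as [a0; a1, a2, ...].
[0; 2, 3, 5]

Euclidean algorithm steps:
16 = 0 × 37 + 16
37 = 2 × 16 + 5
16 = 3 × 5 + 1
5 = 5 × 1 + 0
Continued fraction: [0; 2, 3, 5]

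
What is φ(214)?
106

214 = 2 × 107
φ(n) = n × ∏(1 - 1/p) for each prime p dividing n
φ(214) = 214 × (1 - 1/2) × (1 - 1/107) = 106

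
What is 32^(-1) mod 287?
9

gcd(32, 287) = 1, so the inverse exists.
Extended Euclidean algorithm on (287, 32):
287 = 8 × 32 + 31  ⟹  31 = (1)·287 + (-8)·32
32 = 1 × 31 + 1  ⟹  1 = (-1)·287 + (9)·32
So (9)·32 ≡ 1 (mod 287), i.e. 32^(-1) ≡ 9 (mod 287).
Check: 32 × 9 = 288 ≡ 1 (mod 287)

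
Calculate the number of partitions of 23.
1255

p(n) counts ways to write n as a sum of positive integers (order ignored).
Euler's pentagonal recurrence: p(k) = p(k-1) + p(k-2) - p(k-5) - p(k-7) + p(k-12) + p(k-15) - ... (offsets j(3j∓1)/2, signs ++--, p(0)=1, p(<0)=0).
DP table for k = 0..22: p(0)=1, p(1)=1, p(2)=2, p(3)=3, p(4)=5, p(5)=7, p(6)=11, p(7)=15, p(8)=22, p(9)=30, p(10)=42, p(11)=56, p(12)=77, p(13)=101, p(14)=135, p(15)=176, p(16)=231, p(17)=297, p(18)=385, p(19)=490, p(20)=627, p(21)=792, p(22)=1002.
Final step: p(23) = p(22) + p(21) - p(18) - p(16) + p(11) + p(8) - p(1)
= 1002 + 792 - 385 - 231 + 56 + 22 - 1
= 1255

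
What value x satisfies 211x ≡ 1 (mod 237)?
82

gcd(211, 237) = 1, so the inverse exists.
Extended Euclidean algorithm on (237, 211):
237 = 1 × 211 + 26  ⟹  26 = (1)·237 + (-1)·211
211 = 8 × 26 + 3  ⟹  3 = (-8)·237 + (9)·211
26 = 8 × 3 + 2  ⟹  2 = (65)·237 + (-73)·211
3 = 1 × 2 + 1  ⟹  1 = (-73)·237 + (82)·211
So (82)·211 ≡ 1 (mod 237), i.e. 211^(-1) ≡ 82 (mod 237).
Check: 211 × 82 = 17302 ≡ 1 (mod 237)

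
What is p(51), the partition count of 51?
239943

p(n) counts ways to write n as a sum of positive integers (order ignored).
Euler's pentagonal recurrence: p(k) = p(k-1) + p(k-2) - p(k-5) - p(k-7) + p(k-12) + p(k-15) - ... (offsets j(3j∓1)/2, signs ++--, p(0)=1, p(<0)=0).
DP table for k = 0..50: p(0)=1, p(1)=1, p(2)=2, p(3)=3, p(4)=5, p(5)=7, p(6)=11, p(7)=15, p(8)=22, p(9)=30, p(10)=42, p(11)=56, p(12)=77, p(13)=101, p(14)=135, p(15)=176, p(16)=231, p(17)=297, p(18)=385, p(19)=490, p(20)=627, p(21)=792, p(22)=1002, p(23)=1255, p(24)=1575, p(25)=1958, p(26)=2436, p(27)=3010, p(28)=3718, p(29)=4565, p(30)=5604, p(31)=6842, p(32)=8349, p(33)=10143, p(34)=12310, p(35)=14883, p(36)=17977, p(37)=21637, p(38)=26015, p(39)=31185, p(40)=37338, p(41)=44583, p(42)=53174, p(43)=63261, p(44)=75175, p(45)=89134, p(46)=105558, p(47)=124754, p(48)=147273, p(49)=173525, p(50)=204226.
Final step: p(51) = p(50) + p(49) - p(46) - p(44) + p(39) + p(36) - p(29) - p(25) + p(16) + p(11) - p(0)
= 204226 + 173525 - 105558 - 75175 + 31185 + 17977 - 4565 - 1958 + 231 + 56 - 1
= 239943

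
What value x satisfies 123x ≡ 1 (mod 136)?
115

gcd(123, 136) = 1, so the inverse exists.
Extended Euclidean algorithm on (136, 123):
136 = 1 × 123 + 13  ⟹  13 = (1)·136 + (-1)·123
123 = 9 × 13 + 6  ⟹  6 = (-9)·136 + (10)·123
13 = 2 × 6 + 1  ⟹  1 = (19)·136 + (-21)·123
So (-21)·123 ≡ 1 (mod 136), i.e. 123^(-1) ≡ -21 ≡ 115 (mod 136).
Check: 123 × 115 = 14145 ≡ 1 (mod 136)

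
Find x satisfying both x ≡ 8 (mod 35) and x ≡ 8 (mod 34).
8

Using Chinese Remainder Theorem:
M = 35 × 34 = 1190
M1 = 34, M2 = 35
y1 = 34^(-1) mod 35 = 34
y2 = 35^(-1) mod 34 = 1
x = (8×34×34 + 8×35×1) mod 1190 = 8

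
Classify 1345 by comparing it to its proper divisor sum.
deficient

Proper divisors of 1345: sum = 1 + 5 + 269 = 275
Since 275 < 1345, 1345 is deficient.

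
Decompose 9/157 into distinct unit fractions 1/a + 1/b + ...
1/18 + 1/566 + 1/399879

Greedy algorithm:
9/157: ceiling(157/9) = 18, use 1/18
5/2826: ceiling(2826/5) = 566, use 1/566
1/399879: ceiling(399879/1) = 399879, use 1/399879
Result: 9/157 = 1/18 + 1/566 + 1/399879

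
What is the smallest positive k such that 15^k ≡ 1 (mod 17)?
8

17 is prime, so ord(15) divides φ(17) = 16.
Divisors of 16: 1, 2, 4, 8, 16.
Repeated squaring: 15^1 ≡ 15, 15^2 ≡ 4, 15^4 ≡ 16, 15^8 ≡ 1, 15^16 ≡ 1 (mod 17).
Test 15^d mod 17 for each divisor d in increasing order:
15^1 ≡ 15
15^2 ≡ 4
15^4 ≡ 16
15^8 ≡ 1  ← first divisor giving 1
The order is 8.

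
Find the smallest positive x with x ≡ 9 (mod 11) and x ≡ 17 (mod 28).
185

Using Chinese Remainder Theorem:
M = 11 × 28 = 308
M1 = 28, M2 = 11
y1 = 28^(-1) mod 11 = 2
y2 = 11^(-1) mod 28 = 23
x = (9×28×2 + 17×11×23) mod 308 = 185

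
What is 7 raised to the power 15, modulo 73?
22

Repeated squaring. Binary of 15 = 1111.
7^1 ≡ 7 (mod 73); 7^2 ≡ 49 (mod 73); 7^4 ≡ 65 (mod 73); 7^8 ≡ 64 (mod 73)
7^15 = 7^1 × 7^2 × 7^4 × 7^8 ≡ 22 (mod 73)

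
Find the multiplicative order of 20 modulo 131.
65

131 is prime, so ord(20) divides φ(131) = 130.
Divisors of 130: 1, 2, 5, 10, 13, 26, 65, 130.
Repeated squaring: 20^1 ≡ 20, 20^2 ≡ 7, 20^4 ≡ 49, 20^8 ≡ 43, 20^16 ≡ 15, 20^32 ≡ 94, 20^64 ≡ 59, 20^128 ≡ 75 (mod 131).
Test 20^d mod 131 for each divisor d in increasing order:
20^1 ≡ 20
20^2 ≡ 7
20^5 = 20^4·20^1 ≡ 63
20^10 = 20^8·20^2 ≡ 39
20^13 = 20^8·20^4·20^1 ≡ 89
20^26 = 20^16·20^8·20^2 ≡ 61
20^65 = 20^64·20^1 ≡ 1  ← first divisor giving 1
The order is 65.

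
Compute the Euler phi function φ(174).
56

174 = 2 × 3 × 29
φ(n) = n × ∏(1 - 1/p) for each prime p dividing n
φ(174) = 174 × (1 - 1/2) × (1 - 1/3) × (1 - 1/29) = 56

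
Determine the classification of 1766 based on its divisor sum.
deficient

Proper divisors of 1766: sum = 1 + 2 + 883 = 886
Since 886 < 1766, 1766 is deficient.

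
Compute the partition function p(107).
431149389

p(n) counts ways to write n as a sum of positive integers (order ignored).
Euler's pentagonal recurrence: p(k) = p(k-1) + p(k-2) - p(k-5) - p(k-7) + p(k-12) + p(k-15) - ... (offsets j(3j∓1)/2, signs ++--, p(0)=1, p(<0)=0).
DP table for k = 0..106: p(0)=1, p(1)=1, p(2)=2, p(3)=3, p(4)=5, p(5)=7, p(6)=11, p(7)=15, p(8)=22, p(9)=30, p(10)=42, p(11)=56, p(12)=77, p(13)=101, p(14)=135, p(15)=176, p(16)=231, p(17)=297, p(18)=385, p(19)=490, p(20)=627, p(21)=792, p(22)=1002, p(23)=1255, p(24)=1575, p(25)=1958, p(26)=2436, p(27)=3010, p(28)=3718, p(29)=4565, p(30)=5604, p(31)=6842, p(32)=8349, p(33)=10143, p(34)=12310, p(35)=14883, p(36)=17977, p(37)=21637, p(38)=26015, p(39)=31185, p(40)=37338, p(41)=44583, p(42)=53174, p(43)=63261, p(44)=75175, p(45)=89134, p(46)=105558, p(47)=124754, p(48)=147273, p(49)=173525, p(50)=204226, p(51)=239943, p(52)=281589, p(53)=329931, p(54)=386155, p(55)=451276, p(56)=526823, p(57)=614154, p(58)=715220, p(59)=831820, p(60)=966467, p(61)=1121505, p(62)=1300156, p(63)=1505499, p(64)=1741630, p(65)=2012558, p(66)=2323520, p(67)=2679689, p(68)=3087735, p(69)=3554345, p(70)=4087968, p(71)=4697205, p(72)=5392783, p(73)=6185689, p(74)=7089500, p(75)=8118264, p(76)=9289091, p(77)=10619863, p(78)=12132164, p(79)=13848650, p(80)=15796476, p(81)=18004327, p(82)=20506255, p(83)=23338469, p(84)=26543660, p(85)=30167357, p(86)=34262962, p(87)=38887673, p(88)=44108109, p(89)=49995925, p(90)=56634173, p(91)=64112359, p(92)=72533807, p(93)=82010177, p(94)=92669720, p(95)=104651419, p(96)=118114304, p(97)=133230930, p(98)=150198136, p(99)=169229875, p(100)=190569292, p(101)=214481126, p(102)=241265379, p(103)=271248950, p(104)=304801365, p(105)=342325709, p(106)=384276336.
Final step: p(107) = p(106) + p(105) - p(102) - p(100) + p(95) + p(92) - p(85) - p(81) + p(72) + p(67) - p(56) - p(50) + p(37) + p(30) - p(15) - p(7)
= 384276336 + 342325709 - 241265379 - 190569292 + 104651419 + 72533807 - 30167357 - 18004327 + 5392783 + 2679689 - 526823 - 204226 + 21637 + 5604 - 176 - 15
= 431149389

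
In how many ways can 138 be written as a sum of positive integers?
12292341831

p(n) counts ways to write n as a sum of positive integers (order ignored).
Euler's pentagonal recurrence: p(k) = p(k-1) + p(k-2) - p(k-5) - p(k-7) + p(k-12) + p(k-15) - ... (offsets j(3j∓1)/2, signs ++--, p(0)=1, p(<0)=0).
DP table for k = 0..137: p(0)=1, p(1)=1, p(2)=2, p(3)=3, p(4)=5, p(5)=7, p(6)=11, p(7)=15, p(8)=22, p(9)=30, p(10)=42, p(11)=56, p(12)=77, p(13)=101, p(14)=135, p(15)=176, p(16)=231, p(17)=297, p(18)=385, p(19)=490, p(20)=627, p(21)=792, p(22)=1002, p(23)=1255, p(24)=1575, p(25)=1958, p(26)=2436, p(27)=3010, p(28)=3718, p(29)=4565, p(30)=5604, p(31)=6842, p(32)=8349, p(33)=10143, p(34)=12310, p(35)=14883, p(36)=17977, p(37)=21637, p(38)=26015, p(39)=31185, p(40)=37338, p(41)=44583, p(42)=53174, p(43)=63261, p(44)=75175, p(45)=89134, p(46)=105558, p(47)=124754, p(48)=147273, p(49)=173525, p(50)=204226, p(51)=239943, p(52)=281589, p(53)=329931, p(54)=386155, p(55)=451276, p(56)=526823, p(57)=614154, p(58)=715220, p(59)=831820, p(60)=966467, p(61)=1121505, p(62)=1300156, p(63)=1505499, p(64)=1741630, p(65)=2012558, p(66)=2323520, p(67)=2679689, p(68)=3087735, p(69)=3554345, p(70)=4087968, p(71)=4697205, p(72)=5392783, p(73)=6185689, p(74)=7089500, p(75)=8118264, p(76)=9289091, p(77)=10619863, p(78)=12132164, p(79)=13848650, p(80)=15796476, p(81)=18004327, p(82)=20506255, p(83)=23338469, p(84)=26543660, p(85)=30167357, p(86)=34262962, p(87)=38887673, p(88)=44108109, p(89)=49995925, p(90)=56634173, p(91)=64112359, p(92)=72533807, p(93)=82010177, p(94)=92669720, p(95)=104651419, p(96)=118114304, p(97)=133230930, p(98)=150198136, p(99)=169229875, p(100)=190569292, p(101)=214481126, p(102)=241265379, p(103)=271248950, p(104)=304801365, p(105)=342325709, p(106)=384276336, p(107)=431149389, p(108)=483502844, p(109)=541946240, p(110)=607163746, p(111)=679903203, p(112)=761002156, p(113)=851376628, p(114)=952050665, p(115)=1064144451, p(116)=1188908248, p(117)=1327710076, p(118)=1482074143, p(119)=1653668665, p(120)=1844349560, p(121)=2056148051, p(122)=2291320912, p(123)=2552338241, p(124)=2841940500, p(125)=3163127352, p(126)=3519222692, p(127)=3913864295, p(128)=4351078600, p(129)=4835271870, p(130)=5371315400, p(131)=5964539504, p(132)=6620830889, p(133)=7346629512, p(134)=8149040695, p(135)=9035836076, p(136)=10015581680, p(137)=11097645016.
Final step: p(138) = p(137) + p(136) - p(133) - p(131) + p(126) + p(123) - p(116) - p(112) + p(103) + p(98) - p(87) - p(81) + p(68) + p(61) - p(46) - p(38) + p(21) + p(12)
= 11097645016 + 10015581680 - 7346629512 - 5964539504 + 3519222692 + 2552338241 - 1188908248 - 761002156 + 271248950 + 150198136 - 38887673 - 18004327 + 3087735 + 1121505 - 105558 - 26015 + 792 + 77
= 12292341831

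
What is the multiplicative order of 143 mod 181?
90

181 is prime, so ord(143) divides φ(181) = 180.
Divisors of 180: 1, 2, 3, 4, 5, 6, 9, 10, 12, 15, 18, 20, 30, 36, 45, 60, 90, 180.
Repeated squaring: 143^1 ≡ 143, 143^2 ≡ 177, 143^4 ≡ 16, 143^8 ≡ 75, 143^16 ≡ 14, 143^32 ≡ 15, 143^64 ≡ 44, 143^128 ≡ 126 (mod 181).
Test 143^d mod 181 for each divisor d in increasing order:
143^1 ≡ 143
143^2 ≡ 177
143^3 = 143^2·143^1 ≡ 152
143^4 ≡ 16
143^5 = 143^4·143^1 ≡ 116
143^6 = 143^4·143^2 ≡ 117
143^9 = 143^8·143^1 ≡ 46
143^10 = 143^8·143^2 ≡ 62
143^12 = 143^8·143^4 ≡ 114
143^15 = 143^8·143^4·143^2·143^1 ≡ 133
143^18 = 143^16·143^2 ≡ 125
143^20 = 143^16·143^4 ≡ 43
143^30 = 143^16·143^8·143^4·143^2 ≡ 132
143^36 = 143^32·143^4 ≡ 59
143^45 = 143^32·143^8·143^4·143^1 ≡ 180
143^60 = 143^32·143^16·143^8·143^4 ≡ 48
143^90 = 143^64·143^16·143^8·143^2 ≡ 1  ← first divisor giving 1
The order is 90.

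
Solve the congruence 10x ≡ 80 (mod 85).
x ≡ 8 (mod 17)

gcd(10, 85) = 5, which divides 80, so solutions exist.
Divide through by 5: 2x ≡ 16 (mod 17).
Find 2^(-1) mod 17 by the extended Euclidean algorithm:
17 = 8 × 2 + 1  ⟹  1 = (1)·17 + (-8)·2
So (-8)·2 ≡ 1 (mod 17), i.e. 2^(-1) ≡ -8 ≡ 9 (mod 17).
x ≡ 9 × 16 = 144 ≡ 8 (mod 17).
Check: 10 × 8 = 80 ≡ 80 (mod 85).
x ≡ 8 (mod 17), giving 5 solutions mod 85.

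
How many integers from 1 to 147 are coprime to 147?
84

147 = 3 × 7^2
φ(n) = n × ∏(1 - 1/p) for each prime p dividing n
φ(147) = 147 × (1 - 1/3) × (1 - 1/7) = 84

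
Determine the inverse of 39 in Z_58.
3

gcd(39, 58) = 1, so the inverse exists.
Extended Euclidean algorithm on (58, 39):
58 = 1 × 39 + 19  ⟹  19 = (1)·58 + (-1)·39
39 = 2 × 19 + 1  ⟹  1 = (-2)·58 + (3)·39
So (3)·39 ≡ 1 (mod 58), i.e. 39^(-1) ≡ 3 (mod 58).
Check: 39 × 3 = 117 ≡ 1 (mod 58)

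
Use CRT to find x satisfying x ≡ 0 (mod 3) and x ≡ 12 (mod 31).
12

Using Chinese Remainder Theorem:
M = 3 × 31 = 93
M1 = 31, M2 = 3
y1 = 31^(-1) mod 3 = 1
y2 = 3^(-1) mod 31 = 21
x = (0×31×1 + 12×3×21) mod 93 = 12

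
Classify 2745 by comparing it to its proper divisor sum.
deficient

Proper divisors of 2745: sum = 1 + 3 + 5 + 9 + 15 + 45 + 61 + 183 + 305 + 549 + 915 = 2091
Since 2091 < 2745, 2745 is deficient.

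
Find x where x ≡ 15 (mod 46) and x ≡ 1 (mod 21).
337

Using Chinese Remainder Theorem:
M = 46 × 21 = 966
M1 = 21, M2 = 46
y1 = 21^(-1) mod 46 = 11
y2 = 46^(-1) mod 21 = 16
x = (15×21×11 + 1×46×16) mod 966 = 337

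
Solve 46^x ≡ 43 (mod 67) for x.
39

Baby-step giant-step with step n = ⌈√67⌉ = 9.
Baby steps 46^j mod 67 (j:value) for j=0..8: 0:1, 1:46, 2:39, 3:52, 4:47, 5:18, 6:24, 7:32, 8:65.
Giant-step multiplier: 46^(-9) ≡ 46^(66-9) = 46^57 ≡ 8 (mod 67).
Giant steps γ_i = 43·8^i mod 67: γ_0=43, γ_1=9, γ_2=5, γ_3=40, γ_4=52 (in table at j=3).
x = i·n + j = 4·9 + 3 = 39.
Check: 46^39 ≡ 43 (mod 67).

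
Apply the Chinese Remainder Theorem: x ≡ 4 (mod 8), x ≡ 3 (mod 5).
28

Using Chinese Remainder Theorem:
M = 8 × 5 = 40
M1 = 5, M2 = 8
y1 = 5^(-1) mod 8 = 5
y2 = 8^(-1) mod 5 = 2
x = (4×5×5 + 3×8×2) mod 40 = 28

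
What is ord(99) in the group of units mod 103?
102

103 is prime, so ord(99) divides φ(103) = 102.
Divisors of 102: 1, 2, 3, 6, 17, 34, 51, 102.
Repeated squaring: 99^1 ≡ 99, 99^2 ≡ 16, 99^4 ≡ 50, 99^8 ≡ 28, 99^16 ≡ 63, 99^32 ≡ 55, 99^64 ≡ 38 (mod 103).
Test 99^d mod 103 for each divisor d in increasing order:
99^1 ≡ 99
99^2 ≡ 16
99^3 = 99^2·99^1 ≡ 39
99^6 = 99^4·99^2 ≡ 79
99^17 = 99^16·99^1 ≡ 57
99^34 = 99^32·99^2 ≡ 56
99^51 = 99^32·99^16·99^2·99^1 ≡ 102
99^102 = 99^64·99^32·99^4·99^2 ≡ 1  ← first divisor giving 1
The order is 102.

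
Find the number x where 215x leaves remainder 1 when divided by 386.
79

gcd(215, 386) = 1, so the inverse exists.
Extended Euclidean algorithm on (386, 215):
386 = 1 × 215 + 171  ⟹  171 = (1)·386 + (-1)·215
215 = 1 × 171 + 44  ⟹  44 = (-1)·386 + (2)·215
171 = 3 × 44 + 39  ⟹  39 = (4)·386 + (-7)·215
44 = 1 × 39 + 5  ⟹  5 = (-5)·386 + (9)·215
39 = 7 × 5 + 4  ⟹  4 = (39)·386 + (-70)·215
5 = 1 × 4 + 1  ⟹  1 = (-44)·386 + (79)·215
So (79)·215 ≡ 1 (mod 386), i.e. 215^(-1) ≡ 79 (mod 386).
Check: 215 × 79 = 16985 ≡ 1 (mod 386)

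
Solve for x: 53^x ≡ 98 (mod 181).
43

Baby-step giant-step with step n = ⌈√181⌉ = 14.
Baby steps 53^j mod 181 (j:value) for j=0..13: 0:1, 1:53, 2:94, 3:95, 4:148, 5:61, 6:156, 7:123, 8:3, 9:159, 10:101, 11:104, 12:82, 13:2.
Giant-step multiplier: 53^(-14) ≡ 53^(180-14) = 53^166 ≡ 111 (mod 181).
Giant steps γ_i = 98·111^i mod 181: γ_0=98, γ_1=18, γ_2=7, γ_3=53 (in table at j=1).
x = i·n + j = 3·14 + 1 = 43.
Check: 53^43 ≡ 98 (mod 181).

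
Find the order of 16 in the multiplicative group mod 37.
9

37 is prime, so ord(16) divides φ(37) = 36.
Divisors of 36: 1, 2, 3, 4, 6, 9, 12, 18, 36.
Repeated squaring: 16^1 ≡ 16, 16^2 ≡ 34, 16^4 ≡ 9, 16^8 ≡ 7, 16^16 ≡ 12, 16^32 ≡ 33 (mod 37).
Test 16^d mod 37 for each divisor d in increasing order:
16^1 ≡ 16
16^2 ≡ 34
16^3 = 16^2·16^1 ≡ 26
16^4 ≡ 9
16^6 = 16^4·16^2 ≡ 10
16^9 = 16^8·16^1 ≡ 1  ← first divisor giving 1
The order is 9.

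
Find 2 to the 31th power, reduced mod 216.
200

Repeated squaring. Binary of 31 = 11111.
2^1 ≡ 2 (mod 216); 2^2 ≡ 4 (mod 216); 2^4 ≡ 16 (mod 216); 2^8 ≡ 40 (mod 216); 2^16 ≡ 88 (mod 216)
2^31 = 2^1 × 2^2 × 2^4 × 2^8 × 2^16 ≡ 200 (mod 216)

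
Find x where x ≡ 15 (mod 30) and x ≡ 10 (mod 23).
585

Using Chinese Remainder Theorem:
M = 30 × 23 = 690
M1 = 23, M2 = 30
y1 = 23^(-1) mod 30 = 17
y2 = 30^(-1) mod 23 = 10
x = (15×23×17 + 10×30×10) mod 690 = 585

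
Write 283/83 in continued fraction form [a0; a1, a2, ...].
[3; 2, 2, 3, 1, 3]

Euclidean algorithm steps:
283 = 3 × 83 + 34
83 = 2 × 34 + 15
34 = 2 × 15 + 4
15 = 3 × 4 + 3
4 = 1 × 3 + 1
3 = 3 × 1 + 0
Continued fraction: [3; 2, 2, 3, 1, 3]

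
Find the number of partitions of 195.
2580840212973

p(n) counts ways to write n as a sum of positive integers (order ignored).
Euler's pentagonal recurrence: p(k) = p(k-1) + p(k-2) - p(k-5) - p(k-7) + p(k-12) + p(k-15) - ... (offsets j(3j∓1)/2, signs ++--, p(0)=1, p(<0)=0).
DP table for k = 0..194: p(0)=1, p(1)=1, p(2)=2, p(3)=3, p(4)=5, p(5)=7, p(6)=11, p(7)=15, p(8)=22, p(9)=30, p(10)=42, p(11)=56, p(12)=77, p(13)=101, p(14)=135, p(15)=176, p(16)=231, p(17)=297, p(18)=385, p(19)=490, p(20)=627, p(21)=792, p(22)=1002, p(23)=1255, p(24)=1575, p(25)=1958, p(26)=2436, p(27)=3010, p(28)=3718, p(29)=4565, p(30)=5604, p(31)=6842, p(32)=8349, p(33)=10143, p(34)=12310, p(35)=14883, p(36)=17977, p(37)=21637, p(38)=26015, p(39)=31185, p(40)=37338, p(41)=44583, p(42)=53174, p(43)=63261, p(44)=75175, p(45)=89134, p(46)=105558, p(47)=124754, p(48)=147273, p(49)=173525, p(50)=204226, p(51)=239943, p(52)=281589, p(53)=329931, p(54)=386155, p(55)=451276, p(56)=526823, p(57)=614154, p(58)=715220, p(59)=831820, p(60)=966467, p(61)=1121505, p(62)=1300156, p(63)=1505499, p(64)=1741630, p(65)=2012558, p(66)=2323520, p(67)=2679689, p(68)=3087735, p(69)=3554345, p(70)=4087968, p(71)=4697205, p(72)=5392783, p(73)=6185689, p(74)=7089500, p(75)=8118264, p(76)=9289091, p(77)=10619863, p(78)=12132164, p(79)=13848650, p(80)=15796476, p(81)=18004327, p(82)=20506255, p(83)=23338469, p(84)=26543660, p(85)=30167357, p(86)=34262962, p(87)=38887673, p(88)=44108109, p(89)=49995925, p(90)=56634173, p(91)=64112359, p(92)=72533807, p(93)=82010177, p(94)=92669720, p(95)=104651419, p(96)=118114304, p(97)=133230930, p(98)=150198136, p(99)=169229875, p(100)=190569292, p(101)=214481126, p(102)=241265379, p(103)=271248950, p(104)=304801365, p(105)=342325709, p(106)=384276336, p(107)=431149389, p(108)=483502844, p(109)=541946240, p(110)=607163746, p(111)=679903203, p(112)=761002156, p(113)=851376628, p(114)=952050665, p(115)=1064144451, p(116)=1188908248, p(117)=1327710076, p(118)=1482074143, p(119)=1653668665, p(120)=1844349560, p(121)=2056148051, p(122)=2291320912, p(123)=2552338241, p(124)=2841940500, p(125)=3163127352, p(126)=3519222692, p(127)=3913864295, p(128)=4351078600, p(129)=4835271870, p(130)=5371315400, p(131)=5964539504, p(132)=6620830889, p(133)=7346629512, p(134)=8149040695, p(135)=9035836076, p(136)=10015581680, p(137)=11097645016, p(138)=12292341831, p(139)=13610949895, p(140)=15065878135, p(141)=16670689208, p(142)=18440293320, p(143)=20390982757, p(144)=22540654445, p(145)=24908858009, p(146)=27517052599, p(147)=30388671978, p(148)=33549419497, p(149)=37027355200, p(150)=40853235313, p(151)=45060624582, p(152)=49686288421, p(153)=54770336324, p(154)=60356673280, p(155)=66493182097, p(156)=73232243759, p(157)=80630964769, p(158)=88751778802, p(159)=97662728555, p(160)=107438159466, p(161)=118159068427, p(162)=129913904637, p(163)=142798995930, p(164)=156919475295, p(165)=172389800255, p(166)=189334822579, p(167)=207890420102, p(168)=228204732751, p(169)=250438925115, p(170)=274768617130, p(171)=301384802048, p(172)=330495499613, p(173)=362326859895, p(174)=397125074750, p(175)=435157697830, p(176)=476715857290, p(177)=522115831195, p(178)=571701605655, p(179)=625846753120, p(180)=684957390936, p(181)=749474411781, p(182)=819876908323, p(183)=896684817527, p(184)=980462880430, p(185)=1071823774337, p(186)=1171432692373, p(187)=1280011042268, p(188)=1398341745571, p(189)=1527273599625, p(190)=1667727404093, p(191)=1820701100652, p(192)=1987276856363, p(193)=2168627105469, p(194)=2366022741845.
Final step: p(195) = p(194) + p(193) - p(190) - p(188) + p(183) + p(180) - p(173) - p(169) + p(160) + p(155) - p(144) - p(138) + p(125) + p(118) - p(103) - p(95) + p(78) + p(69) - p(50) - p(40) + p(19) + p(8)
= 2366022741845 + 2168627105469 - 1667727404093 - 1398341745571 + 896684817527 + 684957390936 - 362326859895 - 250438925115 + 107438159466 + 66493182097 - 22540654445 - 12292341831 + 3163127352 + 1482074143 - 271248950 - 104651419 + 12132164 + 3554345 - 204226 - 37338 + 490 + 22
= 2580840212973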